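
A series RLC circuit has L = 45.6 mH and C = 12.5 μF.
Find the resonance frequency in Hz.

Step 1 — Resonance condition Im(Z)=0 gives ω₀ = 1/√(LC).
Step 2 — ω₀ = 1/√(0.0456·1.25e-05) = 1325 rad/s.
Step 3 — f₀ = ω₀/(2π) = 210.8 Hz.

f₀ = 210.8 Hz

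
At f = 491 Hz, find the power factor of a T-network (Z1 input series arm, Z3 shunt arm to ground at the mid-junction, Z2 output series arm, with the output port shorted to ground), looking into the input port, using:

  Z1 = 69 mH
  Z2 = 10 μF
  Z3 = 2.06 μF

Step 1 — Angular frequency: ω = 2π·f = 2π·491 = 3085 rad/s.
Step 2 — Component impedances:
  Z1: Z = jωL = j·3085·0.069 = 0 + j212.9 Ω
  Z2: Z = 1/(jωC) = -j/(ω·C) = 0 - j32.41 Ω
  Z3: Z = 1/(jωC) = -j/(ω·C) = 0 - j157.4 Ω
Step 3 — With the output port shorted to ground, the output series arm Z2 runs from the junction to ground; the shunt arm Z3 also runs from the junction to ground. They appear in parallel: Z3 || Z2 = 0 - j26.88 Ω.
Step 4 — Series with input arm Z1: Z_in = Z1 + (Z3 || Z2) = 0 + j186 Ω = 186∠90.0° Ω.
Step 5 — Power factor: PF = cos(φ) = Re(Z)/|Z| = 0/186 = 0.
Step 6 — Type: Im(Z) = 186 ⇒ lagging (phase φ = 90.0°).

PF = 0 (lagging, φ = 90.0°)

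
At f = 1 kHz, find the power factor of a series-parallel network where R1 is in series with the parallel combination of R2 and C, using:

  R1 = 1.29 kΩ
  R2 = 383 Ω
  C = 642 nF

Step 1 — Angular frequency: ω = 2π·f = 2π·1000 = 6283 rad/s.
Step 2 — Component impedances:
  R1: Z = R = 1290 Ω
  R2: Z = R = 383 Ω
  C: Z = 1/(jωC) = -j/(ω·C) = 0 - j247.9 Ω
Step 3 — Parallel branch: R2 || C = 1/(1/R2 + 1/C) = 113.1 - j174.7 Ω.
Step 4 — Series with R1: Z_total = R1 + (R2 || C) = 1403 - j174.7 Ω = 1414∠-7.1° Ω.
Step 5 — Power factor: PF = cos(φ) = Re(Z)/|Z| = 1403.08/1413.92 = 0.9923.
Step 6 — Type: Im(Z) = -174.7 ⇒ leading (phase φ = -7.1°).

PF = 0.9923 (leading, φ = -7.1°)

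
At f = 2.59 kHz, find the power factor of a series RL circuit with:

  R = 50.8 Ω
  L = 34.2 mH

Step 1 — Angular frequency: ω = 2π·f = 2π·2590 = 1.627e+04 rad/s.
Step 2 — Component impedances:
  R: Z = R = 50.8 Ω
  L: Z = jωL = j·1.627e+04·0.0342 = 0 + j556.6 Ω
Step 3 — Series combination: Z_total = R + L = 50.8 + j556.6 Ω = 558.9∠84.8° Ω.
Step 4 — Power factor: PF = cos(φ) = Re(Z)/|Z| = 50.8/558.87 = 0.0909.
Step 5 — Type: Im(Z) = 556.6 ⇒ lagging (phase φ = 84.8°).

PF = 0.0909 (lagging, φ = 84.8°)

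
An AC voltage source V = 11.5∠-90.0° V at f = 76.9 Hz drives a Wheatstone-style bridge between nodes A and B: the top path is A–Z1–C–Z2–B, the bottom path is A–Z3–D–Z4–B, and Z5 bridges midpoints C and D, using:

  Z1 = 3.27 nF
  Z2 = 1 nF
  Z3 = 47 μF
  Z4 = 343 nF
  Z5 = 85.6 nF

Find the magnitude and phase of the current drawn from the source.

Step 1 — Angular frequency: ω = 2π·f = 2π·76.9 = 483.2 rad/s.
Step 2 — Component impedances:
  Z1: Z = 1/(jωC) = -j/(ω·C) = 0 - j6.329e+05 Ω
  Z2: Z = 1/(jωC) = -j/(ω·C) = 0 - j2.07e+06 Ω
  Z3: Z = 1/(jωC) = -j/(ω·C) = 0 - j44.03 Ω
  Z4: Z = 1/(jωC) = -j/(ω·C) = 0 - j6034 Ω
  Z5: Z = 1/(jωC) = -j/(ω·C) = 0 - j2.418e+04 Ω
Step 3 — Bridge requires nodal analysis (the Z5 bridge couples midpoints C and D, so the two paths cannot be reduced to a simple series/parallel combination). Setting node B to ground and injecting 1 A at node A, the 3-node admittance system at A, C, D solves to V_A = Z_AB = 0 - j6061 Ω = 6061∠-90.0° Ω.
Step 4 — Source phasor: V = 11.5∠-90.0° V = 0 - j11.5 V.
Step 5 — Ohm's law: I = V / Z_total = (0 - j11.5) / (0 - j6061) = 0.001898 A.
Step 6 — Convert to polar: |I| = 0.001898 A, ∠I = 0.0°.

I = 0.001898∠0.0° A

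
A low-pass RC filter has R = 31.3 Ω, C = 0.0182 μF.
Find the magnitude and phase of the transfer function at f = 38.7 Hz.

Step 1 — Angular frequency: ω = 2π·38.7 = 243.2 rad/s.
Step 2 — Transfer function: H(jω) = 1/(1 + jωRC).
Step 3 — Denominator: 1 + jωRC = 1 + j·243.2·31.3·1.82e-08 = 1 + j0.0001385.
Step 4 — H = 1 - j0.0001385.
Step 5 — Magnitude: |H| = 1 (-0.0 dB); phase: φ = -0.0°.

|H| = 1 (-0.0 dB), φ = -0.0°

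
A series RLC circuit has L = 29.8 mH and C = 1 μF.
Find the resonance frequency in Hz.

Step 1 — Resonance condition Im(Z)=0 gives ω₀ = 1/√(LC).
Step 2 — ω₀ = 1/√(0.0298·1e-06) = 5793 rad/s.
Step 3 — f₀ = ω₀/(2π) = 922 Hz.

f₀ = 922 Hz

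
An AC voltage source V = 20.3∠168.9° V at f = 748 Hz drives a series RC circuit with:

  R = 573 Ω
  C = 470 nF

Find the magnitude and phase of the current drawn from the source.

Step 1 — Angular frequency: ω = 2π·f = 2π·748 = 4700 rad/s.
Step 2 — Component impedances:
  R: Z = R = 573 Ω
  C: Z = 1/(jωC) = -j/(ω·C) = 0 - j452.7 Ω
Step 3 — Series combination: Z_total = R + C = 573 - j452.7 Ω = 730.3∠-38.3° Ω.
Step 4 — Source phasor: V = 20.3∠168.9° V = -19.92 + j3.908 V.
Step 5 — Ohm's law: I = V / Z_total = (-19.92 + j3.908) / (573 - j452.7) = -0.02472 - j0.01271 A.
Step 6 — Convert to polar: |I| = 0.0278 A, ∠I = -152.8°.

I = 0.0278∠-152.8° A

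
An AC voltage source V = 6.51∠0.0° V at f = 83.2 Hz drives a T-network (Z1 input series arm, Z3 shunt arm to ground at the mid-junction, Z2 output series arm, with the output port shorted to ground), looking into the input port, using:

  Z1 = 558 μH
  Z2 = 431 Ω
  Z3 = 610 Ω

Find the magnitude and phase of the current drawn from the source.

Step 1 — Angular frequency: ω = 2π·f = 2π·83.2 = 522.8 rad/s.
Step 2 — Component impedances:
  Z1: Z = jωL = j·522.8·0.000558 = 0 + j0.2917 Ω
  Z2: Z = R = 431 Ω
  Z3: Z = R = 610 Ω
Step 3 — With the output port shorted to ground, the output series arm Z2 runs from the junction to ground; the shunt arm Z3 also runs from the junction to ground. They appear in parallel: Z3 || Z2 = 252.6 Ω.
Step 4 — Series with input arm Z1: Z_in = Z1 + (Z3 || Z2) = 252.6 + j0.2917 Ω = 252.6∠0.1° Ω.
Step 5 — Source phasor: V = 6.51∠0.0° V = 6.51 V.
Step 6 — Ohm's law: I = V / Z_total = (6.51) / (252.6 + j0.2917) = 0.02578 - j2.977e-05 A.
Step 7 — Convert to polar: |I| = 0.02578 A, ∠I = -0.1°.

I = 0.02578∠-0.1° A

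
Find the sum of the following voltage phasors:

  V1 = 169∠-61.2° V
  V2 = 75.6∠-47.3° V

Step 1 — Convert each phasor to rectangular form:
  V1 = 169·(cos(-61.2°) + j·sin(-61.2°)) = 81.42 - j148.1 V
  V2 = 75.6·(cos(-47.3°) + j·sin(-47.3°)) = 51.27 - j55.56 V
Step 2 — Sum components: V_total = 132.7 - j203.7 V.
Step 3 — Convert to polar: |V_total| = 243.1 V, ∠V_total = -56.9°.

V_total = 243.1∠-56.9° V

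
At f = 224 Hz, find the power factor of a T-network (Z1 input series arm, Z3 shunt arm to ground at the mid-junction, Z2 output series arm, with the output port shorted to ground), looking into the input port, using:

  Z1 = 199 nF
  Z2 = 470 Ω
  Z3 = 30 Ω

Step 1 — Angular frequency: ω = 2π·f = 2π·224 = 1407 rad/s.
Step 2 — Component impedances:
  Z1: Z = 1/(jωC) = -j/(ω·C) = 0 - j3570 Ω
  Z2: Z = R = 470 Ω
  Z3: Z = R = 30 Ω
Step 3 — With the output port shorted to ground, the output series arm Z2 runs from the junction to ground; the shunt arm Z3 also runs from the junction to ground. They appear in parallel: Z3 || Z2 = 28.2 Ω.
Step 4 — Series with input arm Z1: Z_in = Z1 + (Z3 || Z2) = 28.2 - j3570 Ω = 3571∠-89.5° Ω.
Step 5 — Power factor: PF = cos(φ) = Re(Z)/|Z| = 28.2/3570.5 = 0.007898.
Step 6 — Type: Im(Z) = -3570 ⇒ leading (phase φ = -89.5°).

PF = 0.007898 (leading, φ = -89.5°)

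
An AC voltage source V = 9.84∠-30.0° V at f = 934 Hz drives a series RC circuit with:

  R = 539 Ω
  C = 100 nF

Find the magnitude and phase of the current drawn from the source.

Step 1 — Angular frequency: ω = 2π·f = 2π·934 = 5868 rad/s.
Step 2 — Component impedances:
  R: Z = R = 539 Ω
  C: Z = 1/(jωC) = -j/(ω·C) = 0 - j1704 Ω
Step 3 — Series combination: Z_total = R + C = 539 - j1704 Ω = 1787∠-72.4° Ω.
Step 4 — Source phasor: V = 9.84∠-30.0° V = 8.522 - j4.92 V.
Step 5 — Ohm's law: I = V / Z_total = (8.522 - j4.92) / (539 - j1704) = 0.004063 + j0.003716 A.
Step 6 — Convert to polar: |I| = 0.005506 A, ∠I = 42.4°.

I = 0.005506∠42.4° A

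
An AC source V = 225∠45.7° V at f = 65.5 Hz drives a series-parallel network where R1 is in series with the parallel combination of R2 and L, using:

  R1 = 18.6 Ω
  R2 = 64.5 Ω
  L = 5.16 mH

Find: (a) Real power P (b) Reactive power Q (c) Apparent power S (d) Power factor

Step 1 — Angular frequency: ω = 2π·f = 2π·65.5 = 411.5 rad/s.
Step 2 — Component impedances:
  R1: Z = R = 18.6 Ω
  R2: Z = R = 64.5 Ω
  L: Z = jωL = j·411.5·0.00516 = 0 + j2.124 Ω
Step 3 — Parallel branch: R2 || L = 1/(1/R2 + 1/L) = 0.06984 + j2.121 Ω.
Step 4 — Series with R1: Z_total = R1 + (R2 || L) = 18.67 + j2.121 Ω = 18.79∠6.5° Ω.
Step 5 — Source phasor: V = 225∠45.7° V = 157.1 + j161 V.
Step 6 — Current: I = V / Z = 9.277 + j7.571 A = 11.97∠39.2° A.
Step 7 — Complex power: S = V·I* = 2677 + j304.2 VA.
Step 8 — Real power: P = Re(S) = 2677 W.
Step 9 — Reactive power: Q = Im(S) = 304.2 VAR.
Step 10 — Apparent power: |S| = 2694 VA.
Step 11 — Power factor: PF = P/|S| = 0.9936 (lagging).

(a) P = 2677 W  (b) Q = 304.2 VAR  (c) S = 2694 VA  (d) PF = 0.9936 (lagging)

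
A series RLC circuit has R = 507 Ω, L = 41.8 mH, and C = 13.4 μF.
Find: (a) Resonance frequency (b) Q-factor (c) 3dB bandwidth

Step 1 — Resonance: ω₀ = 1/√(LC) = 1/√(0.0418·1.34e-05) = 1336 rad/s.
Step 2 — f₀ = ω₀/(2π) = 212.7 Hz.
Step 3 — Series Q: Q = ω₀L/R = 1336·0.0418/507 = 0.1102.
Step 4 — Bandwidth: Δω = ω₀/Q = 1.213e+04 rad/s; BW = Δω/(2π) = 1930 Hz.

(a) f₀ = 212.7 Hz  (b) Q = 0.1102  (c) BW = 1930 Hz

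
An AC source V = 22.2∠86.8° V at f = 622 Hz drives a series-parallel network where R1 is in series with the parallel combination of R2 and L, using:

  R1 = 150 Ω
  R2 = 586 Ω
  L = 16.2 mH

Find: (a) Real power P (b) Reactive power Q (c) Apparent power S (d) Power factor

Step 1 — Angular frequency: ω = 2π·f = 2π·622 = 3908 rad/s.
Step 2 — Component impedances:
  R1: Z = R = 150 Ω
  R2: Z = R = 586 Ω
  L: Z = jωL = j·3908·0.0162 = 0 + j63.31 Ω
Step 3 — Parallel branch: R2 || L = 1/(1/R2 + 1/L) = 6.761 + j62.58 Ω.
Step 4 — Series with R1: Z_total = R1 + (R2 || L) = 156.8 + j62.58 Ω = 168.8∠21.8° Ω.
Step 5 — Source phasor: V = 22.2∠86.8° V = 1.239 + j22.17 V.
Step 6 — Current: I = V / Z = 0.05551 + j0.1192 A = 0.1315∠65.0° A.
Step 7 — Complex power: S = V·I* = 2.712 + j1.083 VA.
Step 8 — Real power: P = Re(S) = 2.712 W.
Step 9 — Reactive power: Q = Im(S) = 1.083 VAR.
Step 10 — Apparent power: |S| = 2.92 VA.
Step 11 — Power factor: PF = P/|S| = 0.9287 (lagging).

(a) P = 2.712 W  (b) Q = 1.083 VAR  (c) S = 2.92 VA  (d) PF = 0.9287 (lagging)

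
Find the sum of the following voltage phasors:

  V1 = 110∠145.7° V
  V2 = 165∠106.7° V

Step 1 — Convert each phasor to rectangular form:
  V1 = 110·(cos(145.7°) + j·sin(145.7°)) = -90.87 + j61.99 V
  V2 = 165·(cos(106.7°) + j·sin(106.7°)) = -47.41 + j158 V
Step 2 — Sum components: V_total = -138.3 + j220 V.
Step 3 — Convert to polar: |V_total| = 259.9 V, ∠V_total = 122.1°.

V_total = 259.9∠122.1° V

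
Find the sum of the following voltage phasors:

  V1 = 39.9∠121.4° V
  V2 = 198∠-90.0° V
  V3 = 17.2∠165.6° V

Step 1 — Convert each phasor to rectangular form:
  V1 = 39.9·(cos(121.4°) + j·sin(121.4°)) = -20.79 + j34.06 V
  V2 = 198·(cos(-90.0°) + j·sin(-90.0°)) = 0 - j198 V
  V3 = 17.2·(cos(165.6°) + j·sin(165.6°)) = -16.66 + j4.277 V
Step 2 — Sum components: V_total = -37.45 - j159.7 V.
Step 3 — Convert to polar: |V_total| = 164 V, ∠V_total = -103.2°.

V_total = 164∠-103.2° V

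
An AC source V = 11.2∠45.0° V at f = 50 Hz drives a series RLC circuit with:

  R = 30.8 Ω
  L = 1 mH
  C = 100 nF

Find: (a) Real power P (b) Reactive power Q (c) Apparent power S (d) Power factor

Step 1 — Angular frequency: ω = 2π·f = 2π·50 = 314.2 rad/s.
Step 2 — Component impedances:
  R: Z = R = 30.8 Ω
  L: Z = jωL = j·314.2·0.001 = 0 + j0.3142 Ω
  C: Z = 1/(jωC) = -j/(ω·C) = 0 - j3.183e+04 Ω
Step 3 — Series combination: Z_total = R + L + C = 30.8 - j3.183e+04 Ω = 3.183e+04∠-89.9° Ω.
Step 4 — Source phasor: V = 11.2∠45.0° V = 7.92 + j7.92 V.
Step 5 — Current: I = V / Z = -0.0002486 + j0.000249 A = 0.0003519∠134.9° A.
Step 6 — Complex power: S = V·I* = 3.813e-06 - j0.003941 VA.
Step 7 — Real power: P = Re(S) = 3.813e-06 W.
Step 8 — Reactive power: Q = Im(S) = -0.003941 VAR.
Step 9 — Apparent power: |S| = 0.003941 VA.
Step 10 — Power factor: PF = P/|S| = 0.0009676 (leading).

(a) P = 3.813e-06 W  (b) Q = -0.003941 VAR  (c) S = 0.003941 VA  (d) PF = 0.0009676 (leading)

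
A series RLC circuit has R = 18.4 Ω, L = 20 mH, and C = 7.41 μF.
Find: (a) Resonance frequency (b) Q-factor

Step 1 — Resonance condition Im(Z)=0 gives ω₀ = 1/√(LC).
Step 2 — ω₀ = 1/√(0.02·7.41e-06) = 2598 rad/s.
Step 3 — f₀ = ω₀/(2π) = 413.4 Hz.
Step 4 — Series Q: Q = ω₀L/R = 2598·0.02/18.4 = 2.824.

(a) f₀ = 413.4 Hz  (b) Q = 2.824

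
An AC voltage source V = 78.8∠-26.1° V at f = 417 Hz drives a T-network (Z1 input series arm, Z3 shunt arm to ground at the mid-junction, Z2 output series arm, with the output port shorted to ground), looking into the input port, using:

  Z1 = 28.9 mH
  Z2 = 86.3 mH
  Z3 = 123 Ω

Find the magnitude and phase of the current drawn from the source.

Step 1 — Angular frequency: ω = 2π·f = 2π·417 = 2620 rad/s.
Step 2 — Component impedances:
  Z1: Z = jωL = j·2620·0.0289 = 0 + j75.72 Ω
  Z2: Z = jωL = j·2620·0.0863 = 0 + j226.1 Ω
  Z3: Z = R = 123 Ω
Step 3 — With the output port shorted to ground, the output series arm Z2 runs from the junction to ground; the shunt arm Z3 also runs from the junction to ground. They appear in parallel: Z3 || Z2 = 94.91 + j51.63 Ω.
Step 4 — Series with input arm Z1: Z_in = Z1 + (Z3 || Z2) = 94.91 + j127.4 Ω = 158.8∠53.3° Ω.
Step 5 — Source phasor: V = 78.8∠-26.1° V = 70.76 - j34.67 V.
Step 6 — Ohm's law: I = V / Z_total = (70.76 - j34.67) / (94.91 + j127.4) = 0.09124 - j0.4877 A.
Step 7 — Convert to polar: |I| = 0.4961 A, ∠I = -79.4°.

I = 0.4961∠-79.4° A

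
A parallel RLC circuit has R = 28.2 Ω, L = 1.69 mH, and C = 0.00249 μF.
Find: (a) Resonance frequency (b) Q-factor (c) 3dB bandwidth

Step 1 — Resonance: ω₀ = 1/√(LC) = 1/√(0.00169·2.49e-09) = 4.875e+05 rad/s.
Step 2 — f₀ = ω₀/(2π) = 7.758e+04 Hz.
Step 3 — Parallel Q: Q = R/(ω₀L) = 28.2/(4.875e+05·0.00169) = 0.03423.
Step 4 — Bandwidth: Δω = ω₀/Q = 1.424e+07 rad/s; BW = Δω/(2π) = 2.267e+06 Hz.

(a) f₀ = 7.758e+04 Hz  (b) Q = 0.03423  (c) BW = 2.267e+06 Hz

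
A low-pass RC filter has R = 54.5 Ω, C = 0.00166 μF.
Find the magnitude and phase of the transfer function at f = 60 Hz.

Step 1 — Angular frequency: ω = 2π·60 = 377 rad/s.
Step 2 — Transfer function: H(jω) = 1/(1 + jωRC).
Step 3 — Denominator: 1 + jωRC = 1 + j·377·54.5·1.66e-09 = 1 + j3.411e-05.
Step 4 — H = 1 - j3.411e-05.
Step 5 — Magnitude: |H| = 1 (-0.0 dB); phase: φ = -0.0°.

|H| = 1 (-0.0 dB), φ = -0.0°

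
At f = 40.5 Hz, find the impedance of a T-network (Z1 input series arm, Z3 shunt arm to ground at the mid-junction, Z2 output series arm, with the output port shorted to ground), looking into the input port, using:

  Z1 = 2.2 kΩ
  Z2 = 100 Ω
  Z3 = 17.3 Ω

Step 1 — Angular frequency: ω = 2π·f = 2π·40.5 = 254.5 rad/s.
Step 2 — Component impedances:
  Z1: Z = R = 2200 Ω
  Z2: Z = R = 100 Ω
  Z3: Z = R = 17.3 Ω
Step 3 — With the output port shorted to ground, the output series arm Z2 runs from the junction to ground; the shunt arm Z3 also runs from the junction to ground. They appear in parallel: Z3 || Z2 = 14.75 Ω.
Step 4 — Series with input arm Z1: Z_in = Z1 + (Z3 || Z2) = 2215 Ω = 2215∠0.0° Ω.

Z = 2215 Ω = 2215∠0.0° Ω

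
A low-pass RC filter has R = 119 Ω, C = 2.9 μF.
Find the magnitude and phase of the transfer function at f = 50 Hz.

Step 1 — Angular frequency: ω = 2π·50 = 314.2 rad/s.
Step 2 — Transfer function: H(jω) = 1/(1 + jωRC).
Step 3 — Denominator: 1 + jωRC = 1 + j·314.2·119·2.9e-06 = 1 + j0.1084.
Step 4 — H = 0.9884 - j0.1072.
Step 5 — Magnitude: |H| = 0.9942 (-0.1 dB); phase: φ = -6.2°.

|H| = 0.9942 (-0.1 dB), φ = -6.2°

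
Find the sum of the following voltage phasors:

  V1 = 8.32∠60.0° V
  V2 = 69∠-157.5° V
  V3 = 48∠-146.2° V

Step 1 — Convert each phasor to rectangular form:
  V1 = 8.32·(cos(60.0°) + j·sin(60.0°)) = 4.16 + j7.205 V
  V2 = 69·(cos(-157.5°) + j·sin(-157.5°)) = -63.75 - j26.41 V
  V3 = 48·(cos(-146.2°) + j·sin(-146.2°)) = -39.89 - j26.7 V
Step 2 — Sum components: V_total = -99.47 - j45.9 V.
Step 3 — Convert to polar: |V_total| = 109.6 V, ∠V_total = -155.2°.

V_total = 109.6∠-155.2° V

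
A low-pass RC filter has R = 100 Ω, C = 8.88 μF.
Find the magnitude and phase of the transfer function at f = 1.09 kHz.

Step 1 — Angular frequency: ω = 2π·1090 = 6849 rad/s.
Step 2 — Transfer function: H(jω) = 1/(1 + jωRC).
Step 3 — Denominator: 1 + jωRC = 1 + j·6849·100·8.88e-06 = 1 + j6.082.
Step 4 — H = 0.02633 - j0.1601.
Step 5 — Magnitude: |H| = 0.1623 (-15.8 dB); phase: φ = -80.7°.

|H| = 0.1623 (-15.8 dB), φ = -80.7°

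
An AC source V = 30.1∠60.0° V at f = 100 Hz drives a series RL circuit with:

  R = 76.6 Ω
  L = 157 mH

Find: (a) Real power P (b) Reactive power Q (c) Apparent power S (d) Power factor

Step 1 — Angular frequency: ω = 2π·f = 2π·100 = 628.3 rad/s.
Step 2 — Component impedances:
  R: Z = R = 76.6 Ω
  L: Z = jωL = j·628.3·0.157 = 0 + j98.65 Ω
Step 3 — Series combination: Z_total = R + L = 76.6 + j98.65 Ω = 124.9∠52.2° Ω.
Step 4 — Source phasor: V = 30.1∠60.0° V = 15.05 + j26.07 V.
Step 5 — Current: I = V / Z = 0.2388 + j0.03283 A = 0.241∠7.8° A.
Step 6 — Complex power: S = V·I* = 4.449 + j5.73 VA.
Step 7 — Real power: P = Re(S) = 4.449 W.
Step 8 — Reactive power: Q = Im(S) = 5.73 VAR.
Step 9 — Apparent power: |S| = 7.254 VA.
Step 10 — Power factor: PF = P/|S| = 0.6133 (lagging).

(a) P = 4.449 W  (b) Q = 5.73 VAR  (c) S = 7.254 VA  (d) PF = 0.6133 (lagging)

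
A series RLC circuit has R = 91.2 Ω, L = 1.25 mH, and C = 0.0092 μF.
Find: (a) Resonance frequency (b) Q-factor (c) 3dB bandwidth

Step 1 — Resonance: ω₀ = 1/√(LC) = 1/√(0.00125·9.2e-09) = 2.949e+05 rad/s.
Step 2 — f₀ = ω₀/(2π) = 4.693e+04 Hz.
Step 3 — Series Q: Q = ω₀L/R = 2.949e+05·0.00125/91.2 = 4.042.
Step 4 — Bandwidth: Δω = ω₀/Q = 7.296e+04 rad/s; BW = Δω/(2π) = 1.161e+04 Hz.

(a) f₀ = 4.693e+04 Hz  (b) Q = 4.042  (c) BW = 1.161e+04 Hz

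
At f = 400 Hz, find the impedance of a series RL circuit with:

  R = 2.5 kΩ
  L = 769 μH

Step 1 — Angular frequency: ω = 2π·f = 2π·400 = 2513 rad/s.
Step 2 — Component impedances:
  R: Z = R = 2500 Ω
  L: Z = jωL = j·2513·0.000769 = 0 + j1.933 Ω
Step 3 — Series combination: Z_total = R + L = 2500 + j1.933 Ω = 2500∠0.0° Ω.

Z = 2500 + j1.933 Ω = 2500∠0.0° Ω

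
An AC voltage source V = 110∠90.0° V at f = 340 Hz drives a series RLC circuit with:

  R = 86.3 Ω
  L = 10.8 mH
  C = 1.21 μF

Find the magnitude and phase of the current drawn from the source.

Step 1 — Angular frequency: ω = 2π·f = 2π·340 = 2136 rad/s.
Step 2 — Component impedances:
  R: Z = R = 86.3 Ω
  L: Z = jωL = j·2136·0.0108 = 0 + j23.07 Ω
  C: Z = 1/(jωC) = -j/(ω·C) = 0 - j386.9 Ω
Step 3 — Series combination: Z_total = R + L + C = 86.3 - j363.8 Ω = 373.9∠-76.7° Ω.
Step 4 — Source phasor: V = 110∠90.0° V = 0 + j110 V.
Step 5 — Ohm's law: I = V / Z_total = (0 + j110) / (86.3 - j363.8) = -0.2863 + j0.06791 A.
Step 6 — Convert to polar: |I| = 0.2942 A, ∠I = 166.7°.

I = 0.2942∠166.7° A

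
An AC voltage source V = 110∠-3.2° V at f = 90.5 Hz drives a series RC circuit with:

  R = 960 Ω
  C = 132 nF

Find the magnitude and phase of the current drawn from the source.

Step 1 — Angular frequency: ω = 2π·f = 2π·90.5 = 568.6 rad/s.
Step 2 — Component impedances:
  R: Z = R = 960 Ω
  C: Z = 1/(jωC) = -j/(ω·C) = 0 - j1.332e+04 Ω
Step 3 — Series combination: Z_total = R + C = 960 - j1.332e+04 Ω = 1.336e+04∠-85.9° Ω.
Step 4 — Source phasor: V = 110∠-3.2° V = 109.8 - j6.14 V.
Step 5 — Ohm's law: I = V / Z_total = (109.8 - j6.14) / (960 - j1.332e+04) = 0.001049 + j0.008168 A.
Step 6 — Convert to polar: |I| = 0.008235 A, ∠I = 82.7°.

I = 0.008235∠82.7° A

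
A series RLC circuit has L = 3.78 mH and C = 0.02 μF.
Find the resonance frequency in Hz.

Step 1 — Resonance condition Im(Z)=0 gives ω₀ = 1/√(LC).
Step 2 — ω₀ = 1/√(0.00378·2e-08) = 1.15e+05 rad/s.
Step 3 — f₀ = ω₀/(2π) = 1.83e+04 Hz.

f₀ = 1.83e+04 Hz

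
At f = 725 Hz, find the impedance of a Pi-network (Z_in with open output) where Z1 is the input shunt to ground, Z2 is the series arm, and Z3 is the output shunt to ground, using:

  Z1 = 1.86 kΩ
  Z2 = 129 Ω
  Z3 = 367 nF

Step 1 — Angular frequency: ω = 2π·f = 2π·725 = 4555 rad/s.
Step 2 — Component impedances:
  Z1: Z = R = 1860 Ω
  Z2: Z = R = 129 Ω
  Z3: Z = 1/(jωC) = -j/(ω·C) = 0 - j598.2 Ω
Step 3 — With open output, the series arm Z2 and the output shunt Z3 appear in series to ground: Z2 + Z3 = 129 - j598.2 Ω.
Step 4 — Parallel with input shunt Z1: Z_in = Z1 || (Z2 + Z3) = 264.9 - j479.7 Ω = 548∠-61.1° Ω.

Z = 264.9 - j479.7 Ω = 548∠-61.1° Ω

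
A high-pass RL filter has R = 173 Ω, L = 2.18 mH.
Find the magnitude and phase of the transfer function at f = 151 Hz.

Step 1 — Angular frequency: ω = 2π·151 = 948.8 rad/s.
Step 2 — Transfer function: H(jω) = jωL/(R + jωL).
Step 3 — Numerator jωL = j·2.068; denominator R + jωL = 173 + j2.068.
Step 4 — H = 0.0001429 + j0.01195.
Step 5 — Magnitude: |H| = 0.01195 (-38.4 dB); phase: φ = 89.3°.

|H| = 0.01195 (-38.4 dB), φ = 89.3°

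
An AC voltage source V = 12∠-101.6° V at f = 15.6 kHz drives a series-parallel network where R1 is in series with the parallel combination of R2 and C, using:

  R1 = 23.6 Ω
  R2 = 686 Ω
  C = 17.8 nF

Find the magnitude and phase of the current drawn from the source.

Step 1 — Angular frequency: ω = 2π·f = 2π·1.56e+04 = 9.802e+04 rad/s.
Step 2 — Component impedances:
  R1: Z = R = 23.6 Ω
  R2: Z = R = 686 Ω
  C: Z = 1/(jωC) = -j/(ω·C) = 0 - j573.2 Ω
Step 3 — Parallel branch: R2 || C = 1/(1/R2 + 1/C) = 282 - j337.5 Ω.
Step 4 — Series with R1: Z_total = R1 + (R2 || C) = 305.6 - j337.5 Ω = 455.3∠-47.8° Ω.
Step 5 — Source phasor: V = 12∠-101.6° V = -2.413 - j11.75 V.
Step 6 — Ohm's law: I = V / Z_total = (-2.413 - j11.75) / (305.6 - j337.5) = 0.01558 - j0.02126 A.
Step 7 — Convert to polar: |I| = 0.02635 A, ∠I = -53.8°.

I = 0.02635∠-53.8° A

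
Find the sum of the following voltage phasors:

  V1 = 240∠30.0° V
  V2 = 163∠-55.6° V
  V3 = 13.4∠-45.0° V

Step 1 — Convert each phasor to rectangular form:
  V1 = 240·(cos(30.0°) + j·sin(30.0°)) = 207.8 + j120 V
  V2 = 163·(cos(-55.6°) + j·sin(-55.6°)) = 92.09 - j134.5 V
  V3 = 13.4·(cos(-45.0°) + j·sin(-45.0°)) = 9.475 - j9.475 V
Step 2 — Sum components: V_total = 309.4 - j23.97 V.
Step 3 — Convert to polar: |V_total| = 310.3 V, ∠V_total = -4.4°.

V_total = 310.3∠-4.4° V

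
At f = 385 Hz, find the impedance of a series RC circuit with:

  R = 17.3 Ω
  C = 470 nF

Step 1 — Angular frequency: ω = 2π·f = 2π·385 = 2419 rad/s.
Step 2 — Component impedances:
  R: Z = R = 17.3 Ω
  C: Z = 1/(jωC) = -j/(ω·C) = 0 - j879.6 Ω
Step 3 — Series combination: Z_total = R + C = 17.3 - j879.6 Ω = 879.7∠-88.9° Ω.

Z = 17.3 - j879.6 Ω = 879.7∠-88.9° Ω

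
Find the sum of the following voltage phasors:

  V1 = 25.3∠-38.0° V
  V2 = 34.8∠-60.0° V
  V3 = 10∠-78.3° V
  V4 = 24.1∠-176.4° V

Step 1 — Convert each phasor to rectangular form:
  V1 = 25.3·(cos(-38.0°) + j·sin(-38.0°)) = 19.94 - j15.58 V
  V2 = 34.8·(cos(-60.0°) + j·sin(-60.0°)) = 17.4 - j30.14 V
  V3 = 10·(cos(-78.3°) + j·sin(-78.3°)) = 2.028 - j9.792 V
  V4 = 24.1·(cos(-176.4°) + j·sin(-176.4°)) = -24.05 - j1.513 V
Step 2 — Sum components: V_total = 15.31 - j57.02 V.
Step 3 — Convert to polar: |V_total| = 59.04 V, ∠V_total = -75.0°.

V_total = 59.04∠-75.0° V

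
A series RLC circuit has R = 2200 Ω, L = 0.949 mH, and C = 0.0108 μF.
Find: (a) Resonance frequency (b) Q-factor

Step 1 — Resonance condition Im(Z)=0 gives ω₀ = 1/√(LC).
Step 2 — ω₀ = 1/√(0.000949·1.08e-08) = 3.124e+05 rad/s.
Step 3 — f₀ = ω₀/(2π) = 4.971e+04 Hz.
Step 4 — Series Q: Q = ω₀L/R = 3.124e+05·0.000949/2200 = 0.1347.

(a) f₀ = 4.971e+04 Hz  (b) Q = 0.1347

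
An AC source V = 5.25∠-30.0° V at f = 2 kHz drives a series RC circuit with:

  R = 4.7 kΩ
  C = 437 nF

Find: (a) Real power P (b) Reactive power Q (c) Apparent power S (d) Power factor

Step 1 — Angular frequency: ω = 2π·f = 2π·2000 = 1.257e+04 rad/s.
Step 2 — Component impedances:
  R: Z = R = 4700 Ω
  C: Z = 1/(jωC) = -j/(ω·C) = 0 - j182.1 Ω
Step 3 — Series combination: Z_total = R + C = 4700 - j182.1 Ω = 4704∠-2.2° Ω.
Step 4 — Source phasor: V = 5.25∠-30.0° V = 4.547 - j2.625 V.
Step 5 — Current: I = V / Z = 0.0009875 - j0.0005202 A = 0.001116∠-27.8° A.
Step 6 — Complex power: S = V·I* = 0.005856 - j0.0002269 VA.
Step 7 — Real power: P = Re(S) = 0.005856 W.
Step 8 — Reactive power: Q = Im(S) = -0.0002269 VAR.
Step 9 — Apparent power: |S| = 0.00586 VA.
Step 10 — Power factor: PF = P/|S| = 0.9993 (leading).

(a) P = 0.005856 W  (b) Q = -0.0002269 VAR  (c) S = 0.00586 VA  (d) PF = 0.9993 (leading)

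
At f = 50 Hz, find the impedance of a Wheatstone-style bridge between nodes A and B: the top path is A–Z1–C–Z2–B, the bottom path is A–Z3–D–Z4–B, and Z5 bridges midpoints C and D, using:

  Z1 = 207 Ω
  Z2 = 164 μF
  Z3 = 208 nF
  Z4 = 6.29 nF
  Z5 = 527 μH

Step 1 — Angular frequency: ω = 2π·f = 2π·50 = 314.2 rad/s.
Step 2 — Component impedances:
  Z1: Z = R = 207 Ω
  Z2: Z = 1/(jωC) = -j/(ω·C) = 0 - j19.41 Ω
  Z3: Z = 1/(jωC) = -j/(ω·C) = 0 - j1.53e+04 Ω
  Z4: Z = 1/(jωC) = -j/(ω·C) = 0 - j5.061e+05 Ω
  Z5: Z = jωL = j·314.2·0.000527 = 0 + j0.1656 Ω
Step 3 — Bridge requires nodal analysis (the Z5 bridge couples midpoints C and D, so the two paths cannot be reduced to a simple series/parallel combination). Setting node B to ground and injecting 1 A at node A, the 3-node admittance system at A, C, D solves to V_A = Z_AB = 207 - j22.21 Ω = 208.2∠-6.1° Ω.

Z = 207 - j22.21 Ω = 208.2∠-6.1° Ω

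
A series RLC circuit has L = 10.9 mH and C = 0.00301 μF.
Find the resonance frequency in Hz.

Step 1 — Resonance condition Im(Z)=0 gives ω₀ = 1/√(LC).
Step 2 — ω₀ = 1/√(0.0109·3.01e-09) = 1.746e+05 rad/s.
Step 3 — f₀ = ω₀/(2π) = 2.779e+04 Hz.

f₀ = 2.779e+04 Hz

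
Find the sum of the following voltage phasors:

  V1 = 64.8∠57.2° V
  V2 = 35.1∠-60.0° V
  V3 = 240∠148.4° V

Step 1 — Convert each phasor to rectangular form:
  V1 = 64.8·(cos(57.2°) + j·sin(57.2°)) = 35.1 + j54.47 V
  V2 = 35.1·(cos(-60.0°) + j·sin(-60.0°)) = 17.55 - j30.4 V
  V3 = 240·(cos(148.4°) + j·sin(148.4°)) = -204.4 + j125.8 V
Step 2 — Sum components: V_total = -151.8 + j149.8 V.
Step 3 — Convert to polar: |V_total| = 213.3 V, ∠V_total = 135.4°.

V_total = 213.3∠135.4° V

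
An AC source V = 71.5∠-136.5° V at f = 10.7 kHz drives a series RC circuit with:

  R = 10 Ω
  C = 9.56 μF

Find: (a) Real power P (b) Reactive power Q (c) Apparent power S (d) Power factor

Step 1 — Angular frequency: ω = 2π·f = 2π·1.07e+04 = 6.723e+04 rad/s.
Step 2 — Component impedances:
  R: Z = R = 10 Ω
  C: Z = 1/(jωC) = -j/(ω·C) = 0 - j1.556 Ω
Step 3 — Series combination: Z_total = R + C = 10 - j1.556 Ω = 10.12∠-8.8° Ω.
Step 4 — Source phasor: V = 71.5∠-136.5° V = -51.86 - j49.22 V.
Step 5 — Current: I = V / Z = -4.316 - j5.593 A = 7.065∠-127.7° A.
Step 6 — Complex power: S = V·I* = 499.1 - j77.66 VA.
Step 7 — Real power: P = Re(S) = 499.1 W.
Step 8 — Reactive power: Q = Im(S) = -77.66 VAR.
Step 9 — Apparent power: |S| = 505.1 VA.
Step 10 — Power factor: PF = P/|S| = 0.9881 (leading).

(a) P = 499.1 W  (b) Q = -77.66 VAR  (c) S = 505.1 VA  (d) PF = 0.9881 (leading)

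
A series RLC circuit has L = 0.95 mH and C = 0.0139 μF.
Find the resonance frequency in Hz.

Step 1 — Resonance condition Im(Z)=0 gives ω₀ = 1/√(LC).
Step 2 — ω₀ = 1/√(0.00095·1.39e-08) = 2.752e+05 rad/s.
Step 3 — f₀ = ω₀/(2π) = 4.38e+04 Hz.

f₀ = 4.38e+04 Hz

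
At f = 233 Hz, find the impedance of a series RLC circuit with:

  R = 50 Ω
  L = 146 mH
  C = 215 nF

Step 1 — Angular frequency: ω = 2π·f = 2π·233 = 1464 rad/s.
Step 2 — Component impedances:
  R: Z = R = 50 Ω
  L: Z = jωL = j·1464·0.146 = 0 + j213.7 Ω
  C: Z = 1/(jωC) = -j/(ω·C) = 0 - j3177 Ω
Step 3 — Series combination: Z_total = R + L + C = 50 - j2963 Ω = 2964∠-89.0° Ω.

Z = 50 - j2963 Ω = 2964∠-89.0° Ω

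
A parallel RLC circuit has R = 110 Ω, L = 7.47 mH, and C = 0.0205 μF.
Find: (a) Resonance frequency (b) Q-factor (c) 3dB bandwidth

Step 1 — Resonance: ω₀ = 1/√(LC) = 1/√(0.00747·2.05e-08) = 8.081e+04 rad/s.
Step 2 — f₀ = ω₀/(2π) = 1.286e+04 Hz.
Step 3 — Parallel Q: Q = R/(ω₀L) = 110/(8.081e+04·0.00747) = 0.1822.
Step 4 — Bandwidth: Δω = ω₀/Q = 4.435e+05 rad/s; BW = Δω/(2π) = 7.058e+04 Hz.

(a) f₀ = 1.286e+04 Hz  (b) Q = 0.1822  (c) BW = 7.058e+04 Hz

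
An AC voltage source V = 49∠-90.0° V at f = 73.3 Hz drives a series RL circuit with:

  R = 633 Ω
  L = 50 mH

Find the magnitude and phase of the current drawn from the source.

Step 1 — Angular frequency: ω = 2π·f = 2π·73.3 = 460.6 rad/s.
Step 2 — Component impedances:
  R: Z = R = 633 Ω
  L: Z = jωL = j·460.6·0.05 = 0 + j23.03 Ω
Step 3 — Series combination: Z_total = R + L = 633 + j23.03 Ω = 633.4∠2.1° Ω.
Step 4 — Source phasor: V = 49∠-90.0° V = 0 - j49 V.
Step 5 — Ohm's law: I = V / Z_total = (0 - j49) / (633 + j23.03) = -0.002812 - j0.07731 A.
Step 6 — Convert to polar: |I| = 0.07736 A, ∠I = -92.1°.

I = 0.07736∠-92.1° A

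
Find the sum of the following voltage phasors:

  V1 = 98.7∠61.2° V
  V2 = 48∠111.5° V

Step 1 — Convert each phasor to rectangular form:
  V1 = 98.7·(cos(61.2°) + j·sin(61.2°)) = 47.55 + j86.49 V
  V2 = 48·(cos(111.5°) + j·sin(111.5°)) = -17.59 + j44.66 V
Step 2 — Sum components: V_total = 29.96 + j131.2 V.
Step 3 — Convert to polar: |V_total| = 134.5 V, ∠V_total = 77.1°.

V_total = 134.5∠77.1° V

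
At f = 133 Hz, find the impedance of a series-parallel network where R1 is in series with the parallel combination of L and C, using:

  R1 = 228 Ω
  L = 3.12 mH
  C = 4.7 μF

Step 1 — Angular frequency: ω = 2π·f = 2π·133 = 835.7 rad/s.
Step 2 — Component impedances:
  R1: Z = R = 228 Ω
  L: Z = jωL = j·835.7·0.00312 = 0 + j2.607 Ω
  C: Z = 1/(jωC) = -j/(ω·C) = 0 - j254.6 Ω
Step 3 — Parallel branch: L || C = 1/(1/L + 1/C) = 0 + j2.634 Ω.
Step 4 — Series with R1: Z_total = R1 + (L || C) = 228 + j2.634 Ω = 228∠0.7° Ω.

Z = 228 + j2.634 Ω = 228∠0.7° Ω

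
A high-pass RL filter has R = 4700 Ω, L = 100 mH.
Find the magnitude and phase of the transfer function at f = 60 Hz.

Step 1 — Angular frequency: ω = 2π·60 = 377 rad/s.
Step 2 — Transfer function: H(jω) = jωL/(R + jωL).
Step 3 — Numerator jωL = j·37.7; denominator R + jωL = 4700 + j37.7.
Step 4 — H = 6.433e-05 + j0.008021.
Step 5 — Magnitude: |H| = 0.008021 (-41.9 dB); phase: φ = 89.5°.

|H| = 0.008021 (-41.9 dB), φ = 89.5°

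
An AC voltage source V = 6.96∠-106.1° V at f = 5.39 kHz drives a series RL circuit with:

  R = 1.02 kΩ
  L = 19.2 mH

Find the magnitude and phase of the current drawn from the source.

Step 1 — Angular frequency: ω = 2π·f = 2π·5390 = 3.387e+04 rad/s.
Step 2 — Component impedances:
  R: Z = R = 1020 Ω
  L: Z = jωL = j·3.387e+04·0.0192 = 0 + j650.2 Ω
Step 3 — Series combination: Z_total = R + L = 1020 + j650.2 Ω = 1210∠32.5° Ω.
Step 4 — Source phasor: V = 6.96∠-106.1° V = -1.93 - j6.687 V.
Step 5 — Ohm's law: I = V / Z_total = (-1.93 - j6.687) / (1020 + j650.2) = -0.004317 - j0.003804 A.
Step 6 — Convert to polar: |I| = 0.005754 A, ∠I = -138.6°.

I = 0.005754∠-138.6° A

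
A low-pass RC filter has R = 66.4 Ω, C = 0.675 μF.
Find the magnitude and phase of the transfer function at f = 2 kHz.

Step 1 — Angular frequency: ω = 2π·2000 = 1.257e+04 rad/s.
Step 2 — Transfer function: H(jω) = 1/(1 + jωRC).
Step 3 — Denominator: 1 + jωRC = 1 + j·1.257e+04·66.4·6.75e-07 = 1 + j0.5632.
Step 4 — H = 0.7592 - j0.4276.
Step 5 — Magnitude: |H| = 0.8713 (-1.2 dB); phase: φ = -29.4°.

|H| = 0.8713 (-1.2 dB), φ = -29.4°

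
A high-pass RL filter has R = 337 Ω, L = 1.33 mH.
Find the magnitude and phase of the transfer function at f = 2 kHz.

Step 1 — Angular frequency: ω = 2π·2000 = 1.257e+04 rad/s.
Step 2 — Transfer function: H(jω) = jωL/(R + jωL).
Step 3 — Numerator jωL = j·16.71; denominator R + jωL = 337 + j16.71.
Step 4 — H = 0.002454 + j0.04947.
Step 5 — Magnitude: |H| = 0.04953 (-26.1 dB); phase: φ = 87.2°.

|H| = 0.04953 (-26.1 dB), φ = 87.2°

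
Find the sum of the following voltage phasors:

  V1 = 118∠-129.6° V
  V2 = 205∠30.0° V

Step 1 — Convert each phasor to rectangular form:
  V1 = 118·(cos(-129.6°) + j·sin(-129.6°)) = -75.22 - j90.92 V
  V2 = 205·(cos(30.0°) + j·sin(30.0°)) = 177.5 + j102.5 V
Step 2 — Sum components: V_total = 102.3 + j11.58 V.
Step 3 — Convert to polar: |V_total| = 103 V, ∠V_total = 6.5°.

V_total = 103∠6.5° V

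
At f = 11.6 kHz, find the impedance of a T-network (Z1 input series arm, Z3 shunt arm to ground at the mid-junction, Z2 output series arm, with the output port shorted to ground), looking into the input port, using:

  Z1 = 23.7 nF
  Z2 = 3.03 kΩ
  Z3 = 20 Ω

Step 1 — Angular frequency: ω = 2π·f = 2π·1.16e+04 = 7.288e+04 rad/s.
Step 2 — Component impedances:
  Z1: Z = 1/(jωC) = -j/(ω·C) = 0 - j578.9 Ω
  Z2: Z = R = 3030 Ω
  Z3: Z = R = 20 Ω
Step 3 — With the output port shorted to ground, the output series arm Z2 runs from the junction to ground; the shunt arm Z3 also runs from the junction to ground. They appear in parallel: Z3 || Z2 = 19.87 Ω.
Step 4 — Series with input arm Z1: Z_in = Z1 + (Z3 || Z2) = 19.87 - j578.9 Ω = 579.3∠-88.0° Ω.

Z = 19.87 - j578.9 Ω = 579.3∠-88.0° Ω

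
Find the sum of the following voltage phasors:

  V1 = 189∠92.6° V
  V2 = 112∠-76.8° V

Step 1 — Convert each phasor to rectangular form:
  V1 = 189·(cos(92.6°) + j·sin(92.6°)) = -8.574 + j188.8 V
  V2 = 112·(cos(-76.8°) + j·sin(-76.8°)) = 25.58 - j109 V
Step 2 — Sum components: V_total = 17 + j79.76 V.
Step 3 — Convert to polar: |V_total| = 81.56 V, ∠V_total = 78.0°.

V_total = 81.56∠78.0° V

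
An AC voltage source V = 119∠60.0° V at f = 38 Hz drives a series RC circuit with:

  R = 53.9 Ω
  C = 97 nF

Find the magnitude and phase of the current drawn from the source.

Step 1 — Angular frequency: ω = 2π·f = 2π·38 = 238.8 rad/s.
Step 2 — Component impedances:
  R: Z = R = 53.9 Ω
  C: Z = 1/(jωC) = -j/(ω·C) = 0 - j4.318e+04 Ω
Step 3 — Series combination: Z_total = R + C = 53.9 - j4.318e+04 Ω = 4.318e+04∠-89.9° Ω.
Step 4 — Source phasor: V = 119∠60.0° V = 59.5 + j103.1 V.
Step 5 — Ohm's law: I = V / Z_total = (59.5 + j103.1) / (53.9 - j4.318e+04) = -0.002385 + j0.001381 A.
Step 6 — Convert to polar: |I| = 0.002756 A, ∠I = 149.9°.

I = 0.002756∠149.9° A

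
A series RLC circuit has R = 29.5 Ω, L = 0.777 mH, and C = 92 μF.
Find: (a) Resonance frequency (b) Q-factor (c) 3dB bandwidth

Step 1 — Resonance condition Im(Z)=0 gives ω₀ = 1/√(LC).
Step 2 — ω₀ = 1/√(0.000777·9.2e-05) = 3740 rad/s.
Step 3 — f₀ = ω₀/(2π) = 595.3 Hz.
Step 4 — Series Q: Q = ω₀L/R = 3740·0.000777/29.5 = 0.09851.
Step 5 — 3dB bandwidth: Δω = ω₀/Q = 3.797e+04 rad/s; BW = Δω/(2π) = 6043 Hz.

(a) f₀ = 595.3 Hz  (b) Q = 0.09851  (c) BW = 6043 Hz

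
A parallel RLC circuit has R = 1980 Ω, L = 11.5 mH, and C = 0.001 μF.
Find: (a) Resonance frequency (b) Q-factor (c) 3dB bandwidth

Step 1 — Resonance: ω₀ = 1/√(LC) = 1/√(0.0115·1e-09) = 2.949e+05 rad/s.
Step 2 — f₀ = ω₀/(2π) = 4.693e+04 Hz.
Step 3 — Parallel Q: Q = R/(ω₀L) = 1980/(2.949e+05·0.0115) = 0.5839.
Step 4 — Bandwidth: Δω = ω₀/Q = 5.051e+05 rad/s; BW = Δω/(2π) = 8.038e+04 Hz.

(a) f₀ = 4.693e+04 Hz  (b) Q = 0.5839  (c) BW = 8.038e+04 Hz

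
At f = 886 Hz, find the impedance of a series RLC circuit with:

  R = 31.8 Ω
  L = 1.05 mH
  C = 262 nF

Step 1 — Angular frequency: ω = 2π·f = 2π·886 = 5567 rad/s.
Step 2 — Component impedances:
  R: Z = R = 31.8 Ω
  L: Z = jωL = j·5567·0.00105 = 0 + j5.845 Ω
  C: Z = 1/(jωC) = -j/(ω·C) = 0 - j685.6 Ω
Step 3 — Series combination: Z_total = R + L + C = 31.8 - j679.8 Ω = 680.5∠-87.3° Ω.

Z = 31.8 - j679.8 Ω = 680.5∠-87.3° Ω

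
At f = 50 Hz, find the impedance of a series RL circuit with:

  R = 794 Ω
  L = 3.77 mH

Step 1 — Angular frequency: ω = 2π·f = 2π·50 = 314.2 rad/s.
Step 2 — Component impedances:
  R: Z = R = 794 Ω
  L: Z = jωL = j·314.2·0.00377 = 0 + j1.184 Ω
Step 3 — Series combination: Z_total = R + L = 794 + j1.184 Ω = 794∠0.1° Ω.

Z = 794 + j1.184 Ω = 794∠0.1° Ω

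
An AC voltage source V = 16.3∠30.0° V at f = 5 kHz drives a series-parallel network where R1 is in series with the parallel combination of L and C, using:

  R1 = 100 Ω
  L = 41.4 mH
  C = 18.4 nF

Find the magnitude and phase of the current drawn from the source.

Step 1 — Angular frequency: ω = 2π·f = 2π·5000 = 3.142e+04 rad/s.
Step 2 — Component impedances:
  R1: Z = R = 100 Ω
  L: Z = jωL = j·3.142e+04·0.0414 = 0 + j1301 Ω
  C: Z = 1/(jωC) = -j/(ω·C) = 0 - j1730 Ω
Step 3 — Parallel branch: L || C = 1/(1/L + 1/C) = 0 + j5241 Ω.
Step 4 — Series with R1: Z_total = R1 + (L || C) = 100 + j5241 Ω = 5242∠88.9° Ω.
Step 5 — Source phasor: V = 16.3∠30.0° V = 14.12 + j8.15 V.
Step 6 — Ohm's law: I = V / Z_total = (14.12 + j8.15) / (100 + j5241) = 0.001606 - j0.002663 A.
Step 7 — Convert to polar: |I| = 0.00311 A, ∠I = -58.9°.

I = 0.00311∠-58.9° A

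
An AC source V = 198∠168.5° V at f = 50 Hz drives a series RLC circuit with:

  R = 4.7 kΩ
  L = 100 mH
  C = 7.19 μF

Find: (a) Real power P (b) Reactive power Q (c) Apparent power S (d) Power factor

Step 1 — Angular frequency: ω = 2π·f = 2π·50 = 314.2 rad/s.
Step 2 — Component impedances:
  R: Z = R = 4700 Ω
  L: Z = jωL = j·314.2·0.1 = 0 + j31.42 Ω
  C: Z = 1/(jωC) = -j/(ω·C) = 0 - j442.7 Ω
Step 3 — Series combination: Z_total = R + L + C = 4700 - j411.3 Ω = 4718∠-5.0° Ω.
Step 4 — Source phasor: V = 198∠168.5° V = -194 + j39.47 V.
Step 5 — Current: I = V / Z = -0.0417 + j0.00475 A = 0.04197∠173.5° A.
Step 6 — Complex power: S = V·I* = 8.278 - j0.7244 VA.
Step 7 — Real power: P = Re(S) = 8.278 W.
Step 8 — Reactive power: Q = Im(S) = -0.7244 VAR.
Step 9 — Apparent power: |S| = 8.31 VA.
Step 10 — Power factor: PF = P/|S| = 0.9962 (leading).

(a) P = 8.278 W  (b) Q = -0.7244 VAR  (c) S = 8.31 VA  (d) PF = 0.9962 (leading)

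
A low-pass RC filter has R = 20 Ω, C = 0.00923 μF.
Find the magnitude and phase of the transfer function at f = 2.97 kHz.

Step 1 — Angular frequency: ω = 2π·2970 = 1.866e+04 rad/s.
Step 2 — Transfer function: H(jω) = 1/(1 + jωRC).
Step 3 — Denominator: 1 + jωRC = 1 + j·1.866e+04·20·9.23e-09 = 1 + j0.003445.
Step 4 — H = 1 - j0.003445.
Step 5 — Magnitude: |H| = 1 (-0.0 dB); phase: φ = -0.2°.

|H| = 1 (-0.0 dB), φ = -0.2°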